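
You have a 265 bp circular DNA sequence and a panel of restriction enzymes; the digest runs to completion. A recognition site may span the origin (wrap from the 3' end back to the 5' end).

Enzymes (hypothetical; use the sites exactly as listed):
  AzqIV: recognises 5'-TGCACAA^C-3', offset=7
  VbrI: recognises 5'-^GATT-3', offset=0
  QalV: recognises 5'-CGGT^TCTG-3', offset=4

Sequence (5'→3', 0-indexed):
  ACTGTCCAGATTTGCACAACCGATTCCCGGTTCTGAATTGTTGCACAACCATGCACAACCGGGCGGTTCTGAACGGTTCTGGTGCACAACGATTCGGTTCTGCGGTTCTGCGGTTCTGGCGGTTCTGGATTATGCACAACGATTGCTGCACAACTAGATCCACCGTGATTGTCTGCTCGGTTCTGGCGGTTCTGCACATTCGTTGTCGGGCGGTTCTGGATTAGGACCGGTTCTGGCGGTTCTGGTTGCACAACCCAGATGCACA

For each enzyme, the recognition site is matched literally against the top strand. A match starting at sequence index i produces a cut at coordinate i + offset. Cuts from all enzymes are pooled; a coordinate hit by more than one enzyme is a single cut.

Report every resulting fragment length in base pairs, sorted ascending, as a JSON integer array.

Site scan:
  AzqIV TGCACAAC/7: at [12, 41, 51, 82, 132, 146, 246, 259] ⇒ [1, 19, 48, 58, 89, 139, 153, 253]
  VbrI GATT/0: at [8, 21, 90, 127, 140, 166, 218] ⇒ [8, 21, 90, 127, 140, 166, 218]
  QalV CGGTTCTG/4: at [27, 63, 73, 94, 102, 110, 119, 177, 186, 210, 227, 236] ⇒ [31, 67, 77, 98, 106, 114, 123, 181, 190, 214, 231, 240]

Pooled cuts: [1, 8, 19, 21, 31, 48, 58, 67, 77, 89, 90, 98, 106, 114, 123, 127, 139, 140, 153, 166, 181, 190, 214, 218, 231, 240, 253]

Fragments:
  1→8: 7 bp
  8→19: 11 bp
  19→21: 2 bp
  21→31: 10 bp
  31→48: 17 bp
  48→58: 10 bp
  58→67: 9 bp
  67→77: 10 bp
  77→89: 12 bp
  89→90: 1 bp
  90→98: 8 bp
  98→106: 8 bp
  106→114: 8 bp
  114→123: 9 bp
  123→127: 4 bp
  127→139: 12 bp
  139→140: 1 bp
  140→153: 13 bp
  153→166: 13 bp
  166→181: 15 bp
  181→190: 9 bp
  190→214: 24 bp
  214→218: 4 bp
  218→231: 13 bp
  231→240: 9 bp
  240→253: 13 bp
  253→1 (wrap): 265-253+1 = 13 bp

[1,1,2,4,4,7,8,8,8,9,9,9,9,10,10,10,11,12,12,13,13,13,13,13,15,17,24]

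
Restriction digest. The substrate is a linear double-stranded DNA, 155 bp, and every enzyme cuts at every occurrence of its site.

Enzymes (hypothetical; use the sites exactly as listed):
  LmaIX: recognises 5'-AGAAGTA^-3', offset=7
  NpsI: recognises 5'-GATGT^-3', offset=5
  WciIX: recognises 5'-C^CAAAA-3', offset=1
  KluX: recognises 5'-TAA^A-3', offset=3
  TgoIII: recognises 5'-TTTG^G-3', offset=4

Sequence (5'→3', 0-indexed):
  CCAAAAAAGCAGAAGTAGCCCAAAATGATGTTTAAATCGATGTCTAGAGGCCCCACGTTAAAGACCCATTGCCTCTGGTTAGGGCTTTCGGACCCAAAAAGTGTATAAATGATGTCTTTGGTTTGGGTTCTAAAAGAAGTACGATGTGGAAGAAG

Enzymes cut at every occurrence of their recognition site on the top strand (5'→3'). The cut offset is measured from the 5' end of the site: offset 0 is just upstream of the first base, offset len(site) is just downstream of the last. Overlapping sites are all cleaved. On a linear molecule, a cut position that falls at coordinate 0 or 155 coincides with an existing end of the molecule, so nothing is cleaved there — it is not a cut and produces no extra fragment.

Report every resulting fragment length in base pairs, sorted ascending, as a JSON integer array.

Per-enzyme occurrences:
  LmaIX AGAAGTA/7: at [10, 134] ⇒ [17, 141]
  NpsI GATGT/5: at [26, 38, 110, 142] ⇒ [31, 43, 115, 147]
  WciIX CCAAAA/1: at [0, 19, 93] ⇒ [1, 20, 94]
  KluX TAAA/3: at [32, 58, 105, 130] ⇒ [35, 61, 108, 133]
  TgoIII TTTGG/4: at [116, 121] ⇒ [120, 125]

Pooled cuts: [1, 17, 20, 31, 35, 43, 61, 94, 108, 115, 120, 125, 133, 141, 147]

Fragment lengths:
  [0,1): 1 bp
  [1,17): 16 bp
  [17,20): 3 bp
  [20,31): 11 bp
  [31,35): 4 bp
  [35,43): 8 bp
  [43,61): 18 bp
  [61,94): 33 bp
  [94,108): 14 bp
  [108,115): 7 bp
  [115,120): 5 bp
  [120,125): 5 bp
  [125,133): 8 bp
  [133,141): 8 bp
  [141,147): 6 bp
  [147,155): 8 bp

[1,3,4,5,5,6,7,8,8,8,8,11,14,16,18,33]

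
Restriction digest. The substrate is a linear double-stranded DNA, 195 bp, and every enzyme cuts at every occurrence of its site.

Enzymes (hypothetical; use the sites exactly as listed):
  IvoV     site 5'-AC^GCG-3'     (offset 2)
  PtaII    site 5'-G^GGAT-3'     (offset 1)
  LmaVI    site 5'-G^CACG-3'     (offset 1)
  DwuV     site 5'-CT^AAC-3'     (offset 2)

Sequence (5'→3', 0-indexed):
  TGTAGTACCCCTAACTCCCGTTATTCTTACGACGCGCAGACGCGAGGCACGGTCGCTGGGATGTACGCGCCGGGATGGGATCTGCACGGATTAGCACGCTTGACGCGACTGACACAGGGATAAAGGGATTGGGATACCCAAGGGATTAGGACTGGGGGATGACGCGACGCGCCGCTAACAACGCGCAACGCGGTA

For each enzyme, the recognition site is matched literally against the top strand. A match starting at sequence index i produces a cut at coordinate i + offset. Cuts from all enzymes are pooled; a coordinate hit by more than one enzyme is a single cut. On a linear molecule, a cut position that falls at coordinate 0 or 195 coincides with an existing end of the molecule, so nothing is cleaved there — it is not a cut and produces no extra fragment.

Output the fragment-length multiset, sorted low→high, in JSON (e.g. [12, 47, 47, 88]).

[5,5,6,6,6,6,6,7,7,7,8,8,8,8,10,10,11,11,12,13,14,21]

Scan for sites:
  IvoV ACGCG/2: at [31, 39, 64, 102, 161, 166, 180, 187] ⇒ [33, 41, 66, 104, 163, 168, 182, 189]
  PtaII GGGAT/1: at [57, 71, 76, 116, 124, 130, 141, 155] ⇒ [58, 72, 77, 117, 125, 131, 142, 156]
  LmaVI GCACG/1: at [46, 83, 93] ⇒ [47, 84, 94]
  DwuV CTAAC/2: at [10, 174] ⇒ [12, 176]

Pooled cuts: [12, 33, 41, 47, 58, 66, 72, 77, 84, 94, 104, 117, 125, 131, 142, 156, 163, 168, 176, 182, 189]

Fragment lengths:
  [0,12): 12 bp
  [12,33): 21 bp
  [33,41): 8 bp
  [41,47): 6 bp
  [47,58): 11 bp
  [58,66): 8 bp
  [66,72): 6 bp
  [72,77): 5 bp
  [77,84): 7 bp
  [84,94): 10 bp
  [94,104): 10 bp
  [104,117): 13 bp
  [117,125): 8 bp
  [125,131): 6 bp
  [131,142): 11 bp
  [142,156): 14 bp
  [156,163): 7 bp
  [163,168): 5 bp
  [168,176): 8 bp
  [176,182): 6 bp
  [182,189): 7 bp
  [189,195): 6 bp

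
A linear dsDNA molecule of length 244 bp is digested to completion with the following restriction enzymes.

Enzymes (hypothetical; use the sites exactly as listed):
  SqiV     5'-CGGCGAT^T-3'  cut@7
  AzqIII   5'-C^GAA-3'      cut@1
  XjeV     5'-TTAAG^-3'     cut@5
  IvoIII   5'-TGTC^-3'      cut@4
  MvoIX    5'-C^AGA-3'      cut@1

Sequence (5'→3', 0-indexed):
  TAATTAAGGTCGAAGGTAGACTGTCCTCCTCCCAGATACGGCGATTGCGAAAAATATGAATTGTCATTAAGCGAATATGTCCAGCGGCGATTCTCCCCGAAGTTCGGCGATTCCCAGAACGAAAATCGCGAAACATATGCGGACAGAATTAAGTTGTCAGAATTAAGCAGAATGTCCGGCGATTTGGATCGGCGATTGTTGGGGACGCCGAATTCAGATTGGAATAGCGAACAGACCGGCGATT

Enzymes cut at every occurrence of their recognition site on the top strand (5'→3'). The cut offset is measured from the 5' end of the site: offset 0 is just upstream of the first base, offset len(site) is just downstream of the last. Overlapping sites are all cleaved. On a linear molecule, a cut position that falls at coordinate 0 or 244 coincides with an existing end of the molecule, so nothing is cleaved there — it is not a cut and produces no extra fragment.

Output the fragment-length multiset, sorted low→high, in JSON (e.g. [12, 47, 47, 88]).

[1,1,1,3,3,4,4,5,5,6,6,7,7,8,8,8,9,9,9,9,10,11,12,13,13,13,13,14,15,17]

Site scan:
  SqiV (CGGCGATT, off=7): starts [38, 84, 104, 176, 189, 236] → cuts [45, 91, 111, 183, 196, 243]
  AzqIII (CGAA, off=1): starts [10, 47, 71, 97, 119, 128, 208, 227] → cuts [11, 48, 72, 98, 120, 129, 209, 228]
  XjeV (TTAAG, off=5): starts [3, 66, 148, 162] → cuts [8, 71, 153, 167]
  IvoIII (TGTC, off=4): starts [21, 61, 77, 154, 172] → cuts [25, 65, 81, 158, 176]
  MvoIX (CAGA, off=1): starts [32, 114, 143, 157, 167, 214, 231] → cuts [33, 115, 144, 158, 168, 215, 232]

Pooled cuts: [8, 11, 25, 33, 45, 48, 65, 71, 72, 81, 91, 98, 111, 115, 120, 129, 144, 153, 158, 167, 168, 176, 183, 196, 209, 215, 228, 232, 243]

Fragments:
  [0,8): 8 bp
  [8,11): 3 bp
  [11,25): 14 bp
  [25,33): 8 bp
  [33,45): 12 bp
  [45,48): 3 bp
  [48,65): 17 bp
  [65,71): 6 bp
  [71,72): 1 bp
  [72,81): 9 bp
  [81,91): 10 bp
  [91,98): 7 bp
  [98,111): 13 bp
  [111,115): 4 bp
  [115,120): 5 bp
  [120,129): 9 bp
  [129,144): 15 bp
  [144,153): 9 bp
  [153,158): 5 bp
  [158,167): 9 bp
  [167,168): 1 bp
  [168,176): 8 bp
  [176,183): 7 bp
  [183,196): 13 bp
  [196,209): 13 bp
  [209,215): 6 bp
  [215,228): 13 bp
  [228,232): 4 bp
  [232,243): 11 bp
  [243,244): 1 bp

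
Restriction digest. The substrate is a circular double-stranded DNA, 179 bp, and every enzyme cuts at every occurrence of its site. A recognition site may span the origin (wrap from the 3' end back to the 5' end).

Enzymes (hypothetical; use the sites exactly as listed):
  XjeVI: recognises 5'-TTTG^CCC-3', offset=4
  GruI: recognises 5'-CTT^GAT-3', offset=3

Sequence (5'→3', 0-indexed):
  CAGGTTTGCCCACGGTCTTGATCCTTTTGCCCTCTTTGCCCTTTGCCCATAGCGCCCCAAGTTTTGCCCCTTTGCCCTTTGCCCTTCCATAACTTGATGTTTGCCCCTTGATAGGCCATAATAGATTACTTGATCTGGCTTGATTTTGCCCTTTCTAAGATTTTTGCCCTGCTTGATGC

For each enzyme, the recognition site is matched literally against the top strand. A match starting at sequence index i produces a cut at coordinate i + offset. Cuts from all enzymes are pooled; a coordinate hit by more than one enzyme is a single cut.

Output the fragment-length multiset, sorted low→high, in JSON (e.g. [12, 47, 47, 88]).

[6,7,7,7,8,8,8,9,10,10,11,13,14,18,21,22]

Per-enzyme occurrences:
  XjeVI TTTGCCC/4: at [4, 25, 34, 41, 62, 70, 77, 99, 144, 162] ⇒ [8, 29, 38, 45, 66, 74, 81, 103, 148, 166]
  GruI CTTGAT/3: at [16, 92, 106, 128, 138, 171] ⇒ [19, 95, 109, 131, 141, 174]

All cut coordinates (distinct, sorted): [8, 19, 29, 38, 45, 66, 74, 81, 95, 103, 109, 131, 141, 148, 166, 174]

Fragment lengths:
  8→19: 11 bp
  19→29: 10 bp
  29→38: 9 bp
  38→45: 7 bp
  45→66: 21 bp
  66→74: 8 bp
  74→81: 7 bp
  81→95: 14 bp
  95→103: 8 bp
  103→109: 6 bp
  109→131: 22 bp
  131→141: 10 bp
  141→148: 7 bp
  148→166: 18 bp
  166→174: 8 bp
  174→8 (wrap): 179-174+8 = 13 bp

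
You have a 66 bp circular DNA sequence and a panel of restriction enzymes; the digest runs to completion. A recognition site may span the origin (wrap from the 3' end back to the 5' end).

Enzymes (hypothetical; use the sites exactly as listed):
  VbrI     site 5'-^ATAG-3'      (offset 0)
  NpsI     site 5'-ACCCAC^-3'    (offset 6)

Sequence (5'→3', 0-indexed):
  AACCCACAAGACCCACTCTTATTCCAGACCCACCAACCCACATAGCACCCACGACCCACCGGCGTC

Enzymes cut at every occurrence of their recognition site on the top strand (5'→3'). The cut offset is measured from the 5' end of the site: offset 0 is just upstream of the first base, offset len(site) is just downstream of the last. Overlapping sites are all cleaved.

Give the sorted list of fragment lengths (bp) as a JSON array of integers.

[7,8,9,11,14,17]

Scan for sites:
  VbrI (ATAG, off=0): starts [41] → cuts [41]
  NpsI (ACCCAC, off=6): starts [1, 10, 27, 35, 46, 53] → cuts [7, 16, 33, 41, 52, 59]

Pooled cuts: [7, 16, 33, 41, 52, 59]

Fragments:
  7→16: 9 bp
  16→33: 17 bp
  33→41: 8 bp
  41→52: 11 bp
  52→59: 7 bp
  59→7 (wrap): 66-59+7 = 14 bp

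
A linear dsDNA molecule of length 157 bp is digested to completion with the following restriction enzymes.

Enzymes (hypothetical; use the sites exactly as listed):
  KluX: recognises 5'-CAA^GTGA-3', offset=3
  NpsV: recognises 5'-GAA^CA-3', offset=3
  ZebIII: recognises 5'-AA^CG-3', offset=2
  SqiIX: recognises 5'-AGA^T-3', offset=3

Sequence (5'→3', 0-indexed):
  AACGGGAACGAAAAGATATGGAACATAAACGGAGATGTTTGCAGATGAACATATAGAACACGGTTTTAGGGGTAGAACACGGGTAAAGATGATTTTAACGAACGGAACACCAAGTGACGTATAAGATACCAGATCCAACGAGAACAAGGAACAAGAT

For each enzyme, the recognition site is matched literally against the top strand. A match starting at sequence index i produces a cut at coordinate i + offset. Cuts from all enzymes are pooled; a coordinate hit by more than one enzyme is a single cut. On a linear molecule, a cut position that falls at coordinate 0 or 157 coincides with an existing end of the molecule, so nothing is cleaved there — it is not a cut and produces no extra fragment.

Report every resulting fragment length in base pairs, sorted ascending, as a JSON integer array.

[1,2,4,4,5,5,5,6,6,6,6,6,7,7,7,8,9,9,10,12,13,19]

Site scan:
  KluX CAAGTGA/3: at [110] ⇒ [113]
  NpsV GAACA/3: at [20, 46, 55, 74, 104, 141, 148] ⇒ [23, 49, 58, 77, 107, 144, 151]
  ZebIII AACG/2: at [0, 6, 27, 96, 100, 136] ⇒ [2, 8, 29, 98, 102, 138]
  SqiIX AGAT/3: at [13, 32, 42, 86, 123, 130, 153] ⇒ [16, 35, 45, 89, 126, 133, 156]

All cut coordinates (distinct, sorted): [2, 8, 16, 23, 29, 35, 45, 49, 58, 77, 89, 98, 102, 107, 113, 126, 133, 138, 144, 151, 156]

Fragments:
  [0,2): 2 bp
  [2,8): 6 bp
  [8,16): 8 bp
  [16,23): 7 bp
  [23,29): 6 bp
  [29,35): 6 bp
  [35,45): 10 bp
  [45,49): 4 bp
  [49,58): 9 bp
  [58,77): 19 bp
  [77,89): 12 bp
  [89,98): 9 bp
  [98,102): 4 bp
  [102,107): 5 bp
  [107,113): 6 bp
  [113,126): 13 bp
  [126,133): 7 bp
  [133,138): 5 bp
  [138,144): 6 bp
  [144,151): 7 bp
  [151,156): 5 bp
  [156,157): 1 bp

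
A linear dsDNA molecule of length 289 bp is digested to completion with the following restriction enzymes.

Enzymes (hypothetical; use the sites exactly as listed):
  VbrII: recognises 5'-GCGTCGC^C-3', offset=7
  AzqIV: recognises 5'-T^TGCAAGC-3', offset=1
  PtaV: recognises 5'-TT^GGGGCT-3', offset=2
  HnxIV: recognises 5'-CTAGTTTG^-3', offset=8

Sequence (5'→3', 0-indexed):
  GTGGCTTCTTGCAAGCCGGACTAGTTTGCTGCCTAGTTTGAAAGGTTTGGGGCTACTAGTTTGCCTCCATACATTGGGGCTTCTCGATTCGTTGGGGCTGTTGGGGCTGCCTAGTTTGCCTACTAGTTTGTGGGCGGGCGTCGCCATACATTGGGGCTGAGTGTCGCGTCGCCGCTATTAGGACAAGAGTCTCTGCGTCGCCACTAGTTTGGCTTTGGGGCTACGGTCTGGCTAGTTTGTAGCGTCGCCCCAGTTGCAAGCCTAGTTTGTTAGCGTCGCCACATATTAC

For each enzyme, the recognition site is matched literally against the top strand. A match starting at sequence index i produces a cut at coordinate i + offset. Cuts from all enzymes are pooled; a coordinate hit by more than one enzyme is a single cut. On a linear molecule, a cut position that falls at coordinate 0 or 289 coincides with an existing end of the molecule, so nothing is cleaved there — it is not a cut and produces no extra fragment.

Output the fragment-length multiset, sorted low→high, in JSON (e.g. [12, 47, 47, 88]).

Scan for sites:
  VbrII GCGTCGCC/7: at [137, 165, 194, 241, 272] ⇒ [144, 172, 201, 248, 279]
  AzqIV TTGCAAGC/1: at [8, 253] ⇒ [9, 254]
  PtaV TTGGGGCT/2: at [46, 73, 91, 100, 150, 214] ⇒ [48, 75, 93, 102, 152, 216]
  HnxIV CTAGTTTG/8: at [20, 32, 55, 110, 122, 203, 231, 261] ⇒ [28, 40, 63, 118, 130, 211, 239, 269]

Pooled cuts: [9, 28, 40, 48, 63, 75, 93, 102, 118, 130, 144, 152, 172, 201, 211, 216, 239, 248, 254, 269, 279]

Fragment lengths:
  [0,9): 9 bp
  [9,28): 19 bp
  [28,40): 12 bp
  [40,48): 8 bp
  [48,63): 15 bp
  [63,75): 12 bp
  [75,93): 18 bp
  [93,102): 9 bp
  [102,118): 16 bp
  [118,130): 12 bp
  [130,144): 14 bp
  [144,152): 8 bp
  [152,172): 20 bp
  [172,201): 29 bp
  [201,211): 10 bp
  [211,216): 5 bp
  [216,239): 23 bp
  [239,248): 9 bp
  [248,254): 6 bp
  [254,269): 15 bp
  [269,279): 10 bp
  [279,289): 10 bp

[5,6,8,8,9,9,9,10,10,10,12,12,12,14,15,15,16,18,19,20,23,29]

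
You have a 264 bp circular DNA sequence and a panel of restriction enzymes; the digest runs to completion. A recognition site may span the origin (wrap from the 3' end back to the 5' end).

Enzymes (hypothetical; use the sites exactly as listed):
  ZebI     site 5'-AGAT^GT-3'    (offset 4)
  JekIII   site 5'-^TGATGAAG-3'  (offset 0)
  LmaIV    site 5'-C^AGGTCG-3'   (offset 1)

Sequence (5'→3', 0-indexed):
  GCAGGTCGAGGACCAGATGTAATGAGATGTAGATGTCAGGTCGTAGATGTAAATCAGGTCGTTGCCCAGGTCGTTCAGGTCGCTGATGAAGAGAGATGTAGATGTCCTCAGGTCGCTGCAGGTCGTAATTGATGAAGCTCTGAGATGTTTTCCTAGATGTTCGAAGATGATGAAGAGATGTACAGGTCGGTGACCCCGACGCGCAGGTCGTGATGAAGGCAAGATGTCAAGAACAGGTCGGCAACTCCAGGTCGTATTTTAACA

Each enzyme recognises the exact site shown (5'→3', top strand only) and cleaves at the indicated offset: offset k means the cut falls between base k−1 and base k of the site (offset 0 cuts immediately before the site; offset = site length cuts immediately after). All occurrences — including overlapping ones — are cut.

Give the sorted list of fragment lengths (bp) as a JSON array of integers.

[3,4,6,6,6,6,7,7,9,9,9,10,10,10,11,12,12,12,14,14,15,16,17,18,21]

Scan for sites:
  ZebI (AGATGT, off=4): starts [14, 24, 30, 44, 93, 99, 142, 154, 175, 221] → cuts [18, 28, 34, 48, 97, 103, 146, 158, 179, 225]
  JekIII (TGATGAAG, off=0): starts [83, 129, 167, 210] → cuts [83, 129, 167, 210]
  LmaIV (CAGGTCG, off=1): starts [1, 36, 54, 66, 75, 108, 118, 182, 203, 233, 247] → cuts [2, 37, 55, 67, 76, 109, 119, 183, 204, 234, 248]

Pooled cuts: [2, 18, 28, 34, 37, 48, 55, 67, 76, 83, 97, 103, 109, 119, 129, 146, 158, 167, 179, 183, 204, 210, 225, 234, 248]

Fragment lengths:
  2→18: 16 bp
  18→28: 10 bp
  28→34: 6 bp
  34→37: 3 bp
  37→48: 11 bp
  48→55: 7 bp
  55→67: 12 bp
  67→76: 9 bp
  76→83: 7 bp
  83→97: 14 bp
  97→103: 6 bp
  103→109: 6 bp
  109→119: 10 bp
  119→129: 10 bp
  129→146: 17 bp
  146→158: 12 bp
  158→167: 9 bp
  167→179: 12 bp
  179→183: 4 bp
  183→204: 21 bp
  204→210: 6 bp
  210→225: 15 bp
  225→234: 9 bp
  234→248: 14 bp
  248→2 (wrap): 264-248+2 = 18 bp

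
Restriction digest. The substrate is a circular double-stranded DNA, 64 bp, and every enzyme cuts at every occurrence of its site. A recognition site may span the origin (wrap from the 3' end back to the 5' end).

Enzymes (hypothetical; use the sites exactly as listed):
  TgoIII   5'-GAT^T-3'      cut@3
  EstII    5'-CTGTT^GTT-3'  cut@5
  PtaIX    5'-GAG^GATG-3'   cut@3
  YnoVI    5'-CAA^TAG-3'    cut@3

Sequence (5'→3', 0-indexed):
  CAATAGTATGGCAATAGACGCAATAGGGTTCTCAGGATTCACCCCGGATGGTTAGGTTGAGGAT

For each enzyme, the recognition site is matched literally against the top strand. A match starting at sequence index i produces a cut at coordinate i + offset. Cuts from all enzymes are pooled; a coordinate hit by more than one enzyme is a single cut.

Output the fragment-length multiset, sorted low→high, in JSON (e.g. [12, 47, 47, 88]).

Per-enzyme occurrences:
  TgoIII (GATT, off=3): starts [35] → cuts [38]
  EstII (CTGTTGTT, off=5): no sites
  PtaIX (GAGGATG, off=3): no sites
  YnoVI (CAATAG, off=3): starts [0, 11, 20] → cuts [3, 14, 23]

Pooled cuts: [3, 14, 23, 38]

Fragments:
  3→14: 11 bp
  14→23: 9 bp
  23→38: 15 bp
  38→3 (wrap): 64-38+3 = 29 bp

[9,11,15,29]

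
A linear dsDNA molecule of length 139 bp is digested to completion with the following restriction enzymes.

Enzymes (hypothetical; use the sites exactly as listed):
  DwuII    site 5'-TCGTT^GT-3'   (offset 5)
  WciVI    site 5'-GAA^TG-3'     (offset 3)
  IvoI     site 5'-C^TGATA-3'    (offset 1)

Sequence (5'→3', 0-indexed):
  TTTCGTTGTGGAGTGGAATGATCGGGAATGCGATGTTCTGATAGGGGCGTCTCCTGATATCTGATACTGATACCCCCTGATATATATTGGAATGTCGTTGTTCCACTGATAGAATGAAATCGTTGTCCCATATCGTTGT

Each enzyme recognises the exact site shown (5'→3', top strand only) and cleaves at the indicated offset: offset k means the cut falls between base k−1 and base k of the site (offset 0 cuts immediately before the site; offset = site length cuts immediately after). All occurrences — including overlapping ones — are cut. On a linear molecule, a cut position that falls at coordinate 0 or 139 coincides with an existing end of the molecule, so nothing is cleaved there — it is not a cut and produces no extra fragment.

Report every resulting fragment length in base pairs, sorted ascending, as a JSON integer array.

[2,6,7,7,7,7,8,10,10,10,10,11,13,15,16]

Scan for sites:
  DwuII TCGTTGT/5: at [2, 94, 119, 132] ⇒ [7, 99, 124, 137]
  WciVI GAATG/3: at [15, 25, 89, 111] ⇒ [18, 28, 92, 114]
  IvoI CTGATA/1: at [37, 53, 60, 66, 76, 105] ⇒ [38, 54, 61, 67, 77, 106]

All cut coordinates (distinct, sorted): [7, 18, 28, 38, 54, 61, 67, 77, 92, 99, 106, 114, 124, 137]

Fragments:
  [0,7): 7 bp
  [7,18): 11 bp
  [18,28): 10 bp
  [28,38): 10 bp
  [38,54): 16 bp
  [54,61): 7 bp
  [61,67): 6 bp
  [67,77): 10 bp
  [77,92): 15 bp
  [92,99): 7 bp
  [99,106): 7 bp
  [106,114): 8 bp
  [114,124): 10 bp
  [124,137): 13 bp
  [137,139): 2 bp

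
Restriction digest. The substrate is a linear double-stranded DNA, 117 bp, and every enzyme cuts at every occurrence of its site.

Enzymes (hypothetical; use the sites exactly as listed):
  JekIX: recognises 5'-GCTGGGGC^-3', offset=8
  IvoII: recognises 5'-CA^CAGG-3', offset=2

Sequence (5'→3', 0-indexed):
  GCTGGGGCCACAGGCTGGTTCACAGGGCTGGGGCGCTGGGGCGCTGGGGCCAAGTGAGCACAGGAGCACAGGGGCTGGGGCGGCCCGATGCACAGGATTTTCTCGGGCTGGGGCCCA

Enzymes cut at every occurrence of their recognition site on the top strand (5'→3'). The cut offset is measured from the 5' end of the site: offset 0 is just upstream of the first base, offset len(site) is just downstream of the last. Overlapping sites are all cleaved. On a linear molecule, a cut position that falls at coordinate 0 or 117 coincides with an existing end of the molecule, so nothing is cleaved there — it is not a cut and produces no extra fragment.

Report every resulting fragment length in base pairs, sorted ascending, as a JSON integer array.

Site scan:
  JekIX (GCTGGGGC, off=8): starts [0, 26, 34, 42, 73, 106] → cuts [8, 34, 42, 50, 81, 114]
  IvoII (CACAGG, off=2): starts [8, 20, 58, 66, 90] → cuts [10, 22, 60, 68, 92]

All cut coordinates (distinct, sorted): [8, 10, 22, 34, 42, 50, 60, 68, 81, 92, 114]

Fragments:
  [0,8): 8 bp
  [8,10): 2 bp
  [10,22): 12 bp
  [22,34): 12 bp
  [34,42): 8 bp
  [42,50): 8 bp
  [50,60): 10 bp
  [60,68): 8 bp
  [68,81): 13 bp
  [81,92): 11 bp
  [92,114): 22 bp
  [114,117): 3 bp

[2,3,8,8,8,8,10,11,12,12,13,22]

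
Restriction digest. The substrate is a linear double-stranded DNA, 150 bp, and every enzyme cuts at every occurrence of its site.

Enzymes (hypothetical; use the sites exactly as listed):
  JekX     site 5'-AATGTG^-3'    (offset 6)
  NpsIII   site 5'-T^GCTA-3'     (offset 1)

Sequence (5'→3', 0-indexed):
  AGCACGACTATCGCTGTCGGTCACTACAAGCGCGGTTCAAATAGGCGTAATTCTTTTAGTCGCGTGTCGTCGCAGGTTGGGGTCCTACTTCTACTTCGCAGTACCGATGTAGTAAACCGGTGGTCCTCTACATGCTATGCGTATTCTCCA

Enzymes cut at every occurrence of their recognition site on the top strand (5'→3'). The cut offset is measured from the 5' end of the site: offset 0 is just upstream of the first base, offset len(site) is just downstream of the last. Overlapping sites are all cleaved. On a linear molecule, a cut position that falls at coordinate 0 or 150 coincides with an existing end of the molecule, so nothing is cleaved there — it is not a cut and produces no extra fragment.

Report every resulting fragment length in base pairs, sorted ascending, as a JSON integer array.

Per-enzyme occurrences:
  JekX (AATGTG, off=6): no sites
  NpsIII (TGCTA, off=1): starts [132] → cuts [133]

Pooled cuts: [133]

Fragment lengths:
  [0,133): 133 bp
  [133,150): 17 bp

[17,133]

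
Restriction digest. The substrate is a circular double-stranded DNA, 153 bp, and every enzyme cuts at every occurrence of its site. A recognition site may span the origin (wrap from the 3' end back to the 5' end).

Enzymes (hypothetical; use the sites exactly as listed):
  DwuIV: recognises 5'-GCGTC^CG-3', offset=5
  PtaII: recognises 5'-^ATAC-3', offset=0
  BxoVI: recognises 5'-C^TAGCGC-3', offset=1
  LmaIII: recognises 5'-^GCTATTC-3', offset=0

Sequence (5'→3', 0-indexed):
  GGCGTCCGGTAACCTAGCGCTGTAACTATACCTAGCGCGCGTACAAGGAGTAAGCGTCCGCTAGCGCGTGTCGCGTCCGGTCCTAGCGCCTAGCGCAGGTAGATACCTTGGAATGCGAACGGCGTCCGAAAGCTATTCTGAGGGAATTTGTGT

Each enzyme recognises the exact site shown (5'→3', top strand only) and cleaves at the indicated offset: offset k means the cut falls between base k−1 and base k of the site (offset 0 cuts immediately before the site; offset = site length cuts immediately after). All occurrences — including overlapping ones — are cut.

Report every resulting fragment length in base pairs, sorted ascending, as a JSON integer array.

[3,5,5,6,7,8,12,13,16,24,26,28]

Site scan:
  DwuIV (GCGTCCG, off=5): starts [1, 53, 72, 121] → cuts [6, 58, 77, 126]
  PtaII (ATAC, off=0): starts [27, 102] → cuts [27, 102]
  BxoVI (CTAGCGC, off=1): starts [13, 31, 60, 82, 89] → cuts [14, 32, 61, 83, 90]
  LmaIII (GCTATTC, off=0): starts [131] → cuts [131]

All cut coordinates (distinct, sorted): [6, 14, 27, 32, 58, 61, 77, 83, 90, 102, 126, 131]

Fragment lengths:
  6→14: 8 bp
  14→27: 13 bp
  27→32: 5 bp
  32→58: 26 bp
  58→61: 3 bp
  61→77: 16 bp
  77→83: 6 bp
  83→90: 7 bp
  90→102: 12 bp
  102→126: 24 bp
  126→131: 5 bp
  131→6 (wrap): 153-131+6 = 28 bp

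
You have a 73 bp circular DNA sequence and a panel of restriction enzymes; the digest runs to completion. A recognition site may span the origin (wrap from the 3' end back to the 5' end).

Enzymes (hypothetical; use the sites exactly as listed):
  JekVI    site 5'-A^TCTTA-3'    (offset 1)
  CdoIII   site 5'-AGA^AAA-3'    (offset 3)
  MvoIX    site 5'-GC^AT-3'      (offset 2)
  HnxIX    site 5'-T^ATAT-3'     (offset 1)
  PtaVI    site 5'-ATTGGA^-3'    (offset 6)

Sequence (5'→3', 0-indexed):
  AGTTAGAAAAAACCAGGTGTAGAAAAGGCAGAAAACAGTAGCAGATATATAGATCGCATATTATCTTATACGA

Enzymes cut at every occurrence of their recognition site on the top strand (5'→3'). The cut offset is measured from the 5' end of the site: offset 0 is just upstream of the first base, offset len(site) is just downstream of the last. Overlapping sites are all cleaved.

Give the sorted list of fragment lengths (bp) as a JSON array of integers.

Scan for sites:
  JekVI (ATCTTA, off=1): starts [62] → cuts [63]
  CdoIII (AGAAAA, off=3): starts [4, 20, 29] → cuts [7, 23, 32]
  MvoIX (GCAT, off=2): starts [55] → cuts [57]
  HnxIX (TATAT, off=1): starts [45] → cuts [46]
  PtaVI (ATTGGA, off=6): no sites

Pooled cuts: [7, 23, 32, 46, 57, 63]

Fragments:
  7→23: 16 bp
  23→32: 9 bp
  32→46: 14 bp
  46→57: 11 bp
  57→63: 6 bp
  63→7 (wrap): 73-63+7 = 17 bp

[6,9,11,14,16,17]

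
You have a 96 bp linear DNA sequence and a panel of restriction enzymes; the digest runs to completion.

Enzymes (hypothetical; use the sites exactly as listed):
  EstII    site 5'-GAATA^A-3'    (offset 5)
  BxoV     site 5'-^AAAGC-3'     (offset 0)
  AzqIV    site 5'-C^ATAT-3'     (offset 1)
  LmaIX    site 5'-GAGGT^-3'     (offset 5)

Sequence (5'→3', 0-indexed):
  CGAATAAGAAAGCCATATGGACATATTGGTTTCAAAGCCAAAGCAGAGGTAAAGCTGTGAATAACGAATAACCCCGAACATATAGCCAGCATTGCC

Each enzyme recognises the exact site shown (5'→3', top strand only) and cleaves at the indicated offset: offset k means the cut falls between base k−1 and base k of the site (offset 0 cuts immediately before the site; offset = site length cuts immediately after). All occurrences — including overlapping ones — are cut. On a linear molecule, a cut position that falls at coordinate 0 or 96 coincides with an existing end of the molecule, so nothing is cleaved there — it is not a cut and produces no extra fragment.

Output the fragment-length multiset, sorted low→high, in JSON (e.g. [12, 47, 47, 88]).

[2,6,6,6,7,8,9,11,11,13,17]

Per-enzyme occurrences:
  EstII GAATAA/5: at [1, 58, 65] ⇒ [6, 63, 70]
  BxoV AAAGC/0: at [8, 33, 39, 50] ⇒ [8, 33, 39, 50]
  AzqIV CATAT/1: at [13, 21, 78] ⇒ [14, 22, 79]
  LmaIX GAGGT/5: at [45] ⇒ [50]

Pooled cuts: [6, 8, 14, 22, 33, 39, 50, 63, 70, 79]

Fragment lengths:
  [0,6): 6 bp
  [6,8): 2 bp
  [8,14): 6 bp
  [14,22): 8 bp
  [22,33): 11 bp
  [33,39): 6 bp
  [39,50): 11 bp
  [50,63): 13 bp
  [63,70): 7 bp
  [70,79): 9 bp
  [79,96): 17 bp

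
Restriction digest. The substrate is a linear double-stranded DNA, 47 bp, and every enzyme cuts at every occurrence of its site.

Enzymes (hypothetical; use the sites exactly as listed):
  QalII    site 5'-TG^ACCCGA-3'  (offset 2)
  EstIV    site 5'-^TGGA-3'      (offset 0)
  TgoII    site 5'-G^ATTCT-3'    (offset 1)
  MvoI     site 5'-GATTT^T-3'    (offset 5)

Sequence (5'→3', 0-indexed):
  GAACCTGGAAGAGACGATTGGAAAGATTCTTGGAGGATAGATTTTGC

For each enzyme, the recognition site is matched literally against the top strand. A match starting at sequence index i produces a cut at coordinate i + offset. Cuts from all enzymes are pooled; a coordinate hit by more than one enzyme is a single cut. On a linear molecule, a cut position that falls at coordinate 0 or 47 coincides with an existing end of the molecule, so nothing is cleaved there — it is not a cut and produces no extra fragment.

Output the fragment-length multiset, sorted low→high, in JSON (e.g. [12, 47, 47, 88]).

Site scan:
  QalII (TGACCCGA, off=2): no sites
  EstIV TGGA/0: at [5, 18, 30] ⇒ [5, 18, 30]
  TgoII GATTCT/1: at [24] ⇒ [25]
  MvoI GATTTT/5: at [39] ⇒ [44]

All cut coordinates (distinct, sorted): [5, 18, 25, 30, 44]

Fragments:
  [0,5): 5 bp
  [5,18): 13 bp
  [18,25): 7 bp
  [25,30): 5 bp
  [30,44): 14 bp
  [44,47): 3 bp

[3,5,5,7,13,14]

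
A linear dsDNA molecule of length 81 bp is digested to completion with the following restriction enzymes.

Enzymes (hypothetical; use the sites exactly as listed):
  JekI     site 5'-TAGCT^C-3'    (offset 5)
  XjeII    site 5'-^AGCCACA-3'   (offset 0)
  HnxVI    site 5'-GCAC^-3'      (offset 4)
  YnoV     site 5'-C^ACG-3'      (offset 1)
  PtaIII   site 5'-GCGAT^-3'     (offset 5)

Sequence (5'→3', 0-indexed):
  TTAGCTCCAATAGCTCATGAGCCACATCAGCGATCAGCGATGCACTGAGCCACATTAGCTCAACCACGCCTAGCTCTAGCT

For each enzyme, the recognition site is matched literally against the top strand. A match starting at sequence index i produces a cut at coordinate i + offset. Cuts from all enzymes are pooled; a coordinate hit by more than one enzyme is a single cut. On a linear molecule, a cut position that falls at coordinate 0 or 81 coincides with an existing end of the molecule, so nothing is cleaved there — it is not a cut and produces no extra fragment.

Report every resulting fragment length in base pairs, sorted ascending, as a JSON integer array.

[2,4,4,5,6,6,7,9,10,13,15]

Per-enzyme occurrences:
  JekI (TAGCTC, off=5): starts [1, 10, 55, 70] → cuts [6, 15, 60, 75]
  XjeII (AGCCACA, off=0): starts [19, 47] → cuts [19, 47]
  HnxVI (GCAC, off=4): starts [41] → cuts [45]
  YnoV (CACG, off=1): starts [64] → cuts [65]
  PtaIII (GCGAT, off=5): starts [29, 36] → cuts [34, 41]

Pooled cuts: [6, 15, 19, 34, 41, 45, 47, 60, 65, 75]

Fragments:
  [0,6): 6 bp
  [6,15): 9 bp
  [15,19): 4 bp
  [19,34): 15 bp
  [34,41): 7 bp
  [41,45): 4 bp
  [45,47): 2 bp
  [47,60): 13 bp
  [60,65): 5 bp
  [65,75): 10 bp
  [75,81): 6 bp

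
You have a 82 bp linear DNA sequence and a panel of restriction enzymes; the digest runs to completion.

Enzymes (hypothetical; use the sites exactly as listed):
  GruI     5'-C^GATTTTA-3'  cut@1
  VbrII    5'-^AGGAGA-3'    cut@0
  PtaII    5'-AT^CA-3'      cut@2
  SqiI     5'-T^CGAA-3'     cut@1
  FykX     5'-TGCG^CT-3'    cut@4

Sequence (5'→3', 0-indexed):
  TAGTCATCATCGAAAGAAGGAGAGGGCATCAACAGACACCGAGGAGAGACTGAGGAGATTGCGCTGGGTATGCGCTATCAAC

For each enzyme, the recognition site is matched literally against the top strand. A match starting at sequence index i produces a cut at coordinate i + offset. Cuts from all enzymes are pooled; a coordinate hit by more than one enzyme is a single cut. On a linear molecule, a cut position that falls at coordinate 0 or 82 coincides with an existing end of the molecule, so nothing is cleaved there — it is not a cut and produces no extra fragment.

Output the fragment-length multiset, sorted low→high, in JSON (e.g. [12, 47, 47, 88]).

[3,4,4,7,7,11,11,11,12,12]

Scan for sites:
  GruI (CGATTTTA, off=1): no sites
  VbrII AGGAGA/0: at [17, 41, 52] ⇒ [17, 41, 52]
  PtaII ATCA/2: at [5, 27, 76] ⇒ [7, 29, 78]
  SqiI TCGAA/1: at [9] ⇒ [10]
  FykX TGCGCT/4: at [59, 70] ⇒ [63, 74]

All cut coordinates (distinct, sorted): [7, 10, 17, 29, 41, 52, 63, 74, 78]

Fragments:
  [0,7): 7 bp
  [7,10): 3 bp
  [10,17): 7 bp
  [17,29): 12 bp
  [29,41): 12 bp
  [41,52): 11 bp
  [52,63): 11 bp
  [63,74): 11 bp
  [74,78): 4 bp
  [78,82): 4 bp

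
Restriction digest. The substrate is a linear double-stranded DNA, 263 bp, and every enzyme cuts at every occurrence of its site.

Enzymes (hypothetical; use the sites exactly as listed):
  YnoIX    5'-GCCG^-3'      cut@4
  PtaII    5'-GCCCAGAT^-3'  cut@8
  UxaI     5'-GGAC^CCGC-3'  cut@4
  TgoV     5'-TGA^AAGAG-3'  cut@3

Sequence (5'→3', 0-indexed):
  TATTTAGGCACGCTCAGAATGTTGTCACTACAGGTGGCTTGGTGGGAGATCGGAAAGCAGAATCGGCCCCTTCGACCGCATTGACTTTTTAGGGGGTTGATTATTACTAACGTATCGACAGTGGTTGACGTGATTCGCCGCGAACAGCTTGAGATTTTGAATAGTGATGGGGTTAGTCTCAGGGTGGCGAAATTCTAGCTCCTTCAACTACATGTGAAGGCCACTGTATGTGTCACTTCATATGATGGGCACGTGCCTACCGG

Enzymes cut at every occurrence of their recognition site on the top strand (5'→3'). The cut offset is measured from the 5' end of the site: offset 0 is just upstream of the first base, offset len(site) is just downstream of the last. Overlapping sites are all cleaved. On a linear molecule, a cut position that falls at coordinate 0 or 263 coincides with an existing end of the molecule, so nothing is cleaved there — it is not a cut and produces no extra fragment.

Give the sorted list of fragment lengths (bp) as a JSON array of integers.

[123,140]

Per-enzyme occurrences:
  YnoIX (GCCG, off=4): starts [136] → cuts [140]
  PtaII (GCCCAGAT, off=8): no sites
  UxaI (GGACCCGC, off=4): no sites
  TgoV (TGAAAGAG, off=3): no sites

All cut coordinates (distinct, sorted): [140]

Fragments:
  [0,140): 140 bp
  [140,263): 123 bp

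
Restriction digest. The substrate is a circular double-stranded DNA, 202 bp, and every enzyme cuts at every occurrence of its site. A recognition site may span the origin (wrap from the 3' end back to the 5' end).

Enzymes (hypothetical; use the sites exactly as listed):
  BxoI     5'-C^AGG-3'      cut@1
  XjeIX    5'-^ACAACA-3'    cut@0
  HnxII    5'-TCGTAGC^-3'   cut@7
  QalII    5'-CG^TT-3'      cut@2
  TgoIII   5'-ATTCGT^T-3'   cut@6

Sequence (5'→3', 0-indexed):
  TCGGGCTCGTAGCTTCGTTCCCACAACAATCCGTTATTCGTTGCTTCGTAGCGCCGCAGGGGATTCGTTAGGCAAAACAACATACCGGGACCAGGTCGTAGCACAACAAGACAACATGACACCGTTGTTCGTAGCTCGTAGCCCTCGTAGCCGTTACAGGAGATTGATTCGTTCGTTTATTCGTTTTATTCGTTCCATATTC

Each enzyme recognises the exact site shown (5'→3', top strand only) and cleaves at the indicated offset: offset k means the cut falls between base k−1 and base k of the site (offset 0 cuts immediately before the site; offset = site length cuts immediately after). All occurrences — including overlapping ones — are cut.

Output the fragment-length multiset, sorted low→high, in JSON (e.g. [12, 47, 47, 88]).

Per-enzyme occurrences:
  BxoI CAGG/1: at [56, 91, 156] ⇒ [57, 92, 157]
  XjeIX ACAACA/0: at [22, 76, 102, 110] ⇒ [22, 76, 102, 110]
  HnxII TCGTAGC/7: at [6, 45, 95, 128, 135, 144] ⇒ [13, 52, 102, 135, 142, 151]
  QalII CGTT/2: at [15, 31, 38, 65, 122, 151, 169, 173, 181, 190] ⇒ [17, 33, 40, 67, 124, 153, 171, 175, 183, 192]
  TgoIII ATTCGTT/6: at [35, 62, 166, 178, 187] ⇒ [41, 68, 172, 184, 193]

Pooled cuts: [13, 17, 22, 33, 40, 41, 52, 57, 67, 68, 76, 92, 102, 110, 124, 135, 142, 151, 153, 157, 171, 172, 175, 183, 184, 192, 193]

Fragment lengths:
  13→17: 4 bp
  17→22: 5 bp
  22→33: 11 bp
  33→40: 7 bp
  40→41: 1 bp
  41→52: 11 bp
  52→57: 5 bp
  57→67: 10 bp
  67→68: 1 bp
  68→76: 8 bp
  76→92: 16 bp
  92→102: 10 bp
  102→110: 8 bp
  110→124: 14 bp
  124→135: 11 bp
  135→142: 7 bp
  142→151: 9 bp
  151→153: 2 bp
  153→157: 4 bp
  157→171: 14 bp
  171→172: 1 bp
  172→175: 3 bp
  175→183: 8 bp
  183→184: 1 bp
  184→192: 8 bp
  192→193: 1 bp
  193→13 (wrap): 202-193+13 = 22 bp

[1,1,1,1,1,2,3,4,4,5,5,7,7,8,8,8,8,9,10,10,11,11,11,14,14,16,22]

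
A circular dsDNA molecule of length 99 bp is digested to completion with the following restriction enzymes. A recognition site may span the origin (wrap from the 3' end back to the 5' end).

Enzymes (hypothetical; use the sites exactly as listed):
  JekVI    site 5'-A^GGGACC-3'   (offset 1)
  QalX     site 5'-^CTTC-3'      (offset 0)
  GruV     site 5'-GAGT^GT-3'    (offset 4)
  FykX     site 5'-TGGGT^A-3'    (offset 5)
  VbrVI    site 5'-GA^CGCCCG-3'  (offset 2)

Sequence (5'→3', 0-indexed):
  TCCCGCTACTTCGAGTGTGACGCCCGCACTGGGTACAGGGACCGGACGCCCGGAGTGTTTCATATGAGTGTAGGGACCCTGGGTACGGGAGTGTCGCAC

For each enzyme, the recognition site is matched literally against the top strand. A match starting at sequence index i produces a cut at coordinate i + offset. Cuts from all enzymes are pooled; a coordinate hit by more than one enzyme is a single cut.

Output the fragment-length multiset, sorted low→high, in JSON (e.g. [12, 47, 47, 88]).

[3,3,4,8,8,9,10,12,13,14,15]

Site scan:
  JekVI (AGGGACC, off=1): starts [36, 71] → cuts [37, 72]
  QalX (CTTC, off=0): starts [8] → cuts [8]
  GruV (GAGTGT, off=4): starts [12, 52, 65, 88] → cuts [16, 56, 69, 92]
  FykX (TGGGTA, off=5): starts [29, 79] → cuts [34, 84]
  VbrVI (GACGCCCG, off=2): starts [18, 44] → cuts [20, 46]

All cut coordinates (distinct, sorted): [8, 16, 20, 34, 37, 46, 56, 69, 72, 84, 92]

Fragment lengths:
  8→16: 8 bp
  16→20: 4 bp
  20→34: 14 bp
  34→37: 3 bp
  37→46: 9 bp
  46→56: 10 bp
  56→69: 13 bp
  69→72: 3 bp
  72→84: 12 bp
  84→92: 8 bp
  92→8 (wrap): 99-92+8 = 15 bp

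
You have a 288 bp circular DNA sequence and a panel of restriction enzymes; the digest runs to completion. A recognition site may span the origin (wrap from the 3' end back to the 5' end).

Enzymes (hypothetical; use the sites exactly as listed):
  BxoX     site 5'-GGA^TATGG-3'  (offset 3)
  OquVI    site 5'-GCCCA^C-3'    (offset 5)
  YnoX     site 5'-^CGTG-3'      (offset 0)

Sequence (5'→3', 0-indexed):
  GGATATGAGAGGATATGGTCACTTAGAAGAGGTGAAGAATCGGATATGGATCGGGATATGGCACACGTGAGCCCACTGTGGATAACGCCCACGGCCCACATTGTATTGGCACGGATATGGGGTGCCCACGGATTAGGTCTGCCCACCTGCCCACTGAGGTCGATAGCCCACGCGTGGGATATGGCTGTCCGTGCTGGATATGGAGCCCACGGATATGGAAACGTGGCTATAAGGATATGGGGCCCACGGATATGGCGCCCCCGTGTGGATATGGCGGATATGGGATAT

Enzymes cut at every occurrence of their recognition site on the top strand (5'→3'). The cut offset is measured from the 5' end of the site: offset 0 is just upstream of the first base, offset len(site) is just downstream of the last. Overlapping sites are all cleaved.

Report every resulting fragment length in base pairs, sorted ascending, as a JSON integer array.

Scan for sites:
  BxoX (GGATATGG, off=3): starts [10, 41, 53, 112, 176, 195, 210, 232, 247, 266, 275, 282] → cuts [13, 44, 56, 115, 179, 198, 213, 235, 250, 269, 278, 285]
  OquVI (GCCCAC, off=5): starts [70, 86, 93, 123, 140, 148, 165, 204, 241] → cuts [75, 91, 98, 128, 145, 153, 170, 209, 246]
  YnoX (CGTG, off=0): starts [65, 172, 189, 221, 261] → cuts [65, 172, 189, 221, 261]

All cut coordinates (distinct, sorted): [13, 44, 56, 65, 75, 91, 98, 115, 128, 145, 153, 170, 172, 179, 189, 198, 209, 213, 221, 235, 246, 250, 261, 269, 278, 285]

Fragments:
  13→44: 31 bp
  44→56: 12 bp
  56→65: 9 bp
  65→75: 10 bp
  75→91: 16 bp
  91→98: 7 bp
  98→115: 17 bp
  115→128: 13 bp
  128→145: 17 bp
  145→153: 8 bp
  153→170: 17 bp
  170→172: 2 bp
  172→179: 7 bp
  179→189: 10 bp
  189→198: 9 bp
  198→209: 11 bp
  209→213: 4 bp
  213→221: 8 bp
  221→235: 14 bp
  235→246: 11 bp
  246→250: 4 bp
  250→261: 11 bp
  261→269: 8 bp
  269→278: 9 bp
  278→285: 7 bp
  285→13 (wrap): 288-285+13 = 16 bp

[2,4,4,7,7,7,8,8,8,9,9,9,10,10,11,11,11,12,13,14,16,16,17,17,17,31]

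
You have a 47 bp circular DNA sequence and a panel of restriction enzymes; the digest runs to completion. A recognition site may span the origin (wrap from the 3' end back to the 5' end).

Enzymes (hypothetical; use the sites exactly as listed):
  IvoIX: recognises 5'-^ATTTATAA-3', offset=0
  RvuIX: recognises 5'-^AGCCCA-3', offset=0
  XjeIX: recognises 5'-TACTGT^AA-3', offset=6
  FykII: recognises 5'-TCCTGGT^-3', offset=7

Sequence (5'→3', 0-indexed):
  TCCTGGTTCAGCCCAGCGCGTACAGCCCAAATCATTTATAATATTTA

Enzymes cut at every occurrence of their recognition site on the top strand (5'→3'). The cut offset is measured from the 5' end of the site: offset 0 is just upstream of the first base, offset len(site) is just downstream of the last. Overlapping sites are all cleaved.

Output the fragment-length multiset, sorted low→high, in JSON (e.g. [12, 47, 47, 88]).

[2,10,14,21]

Per-enzyme occurrences:
  IvoIX ATTTATAA/0: at [33] ⇒ [33]
  RvuIX AGCCCA/0: at [9, 23] ⇒ [9, 23]
  XjeIX (TACTGTAA, off=6): no sites
  FykII TCCTGGT/7: at [0] ⇒ [7]

Pooled cuts: [7, 9, 23, 33]

Fragments:
  7→9: 2 bp
  9→23: 14 bp
  23→33: 10 bp
  33→7 (wrap): 47-33+7 = 21 bp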